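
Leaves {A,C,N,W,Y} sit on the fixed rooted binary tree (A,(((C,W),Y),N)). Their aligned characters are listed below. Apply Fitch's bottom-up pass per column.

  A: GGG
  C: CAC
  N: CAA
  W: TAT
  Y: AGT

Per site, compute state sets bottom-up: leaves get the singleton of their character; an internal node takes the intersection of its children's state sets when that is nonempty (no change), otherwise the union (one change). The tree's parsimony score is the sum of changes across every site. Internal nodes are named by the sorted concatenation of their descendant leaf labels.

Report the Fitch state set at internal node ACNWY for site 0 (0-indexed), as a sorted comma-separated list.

C,G

site 0, node CW: C={C} ∪ W={T} → {C,T} (+1)
site 0, node CWY: CW={C,T} ∪ Y={A} → {A,C,T} (+1)
site 0, node CNWY: CWY={A,C,T} ∩ N={C} → {C} (+0)
site 0, node ACNWY: A={G} ∪ CNWY={C} → {C,G} (+1)
site 1, node CW: C={A} ∩ W={A} → {A} (+0)
site 1, node CWY: CW={A} ∪ Y={G} → {A,G} (+1)
site 1, node CNWY: CWY={A,G} ∩ N={A} → {A} (+0)
site 1, node ACNWY: A={G} ∪ CNWY={A} → {A,G} (+1)
site 2, node CW: C={C} ∪ W={T} → {C,T} (+1)
site 2, node CWY: CW={C,T} ∩ Y={T} → {T} (+0)
site 2, node CNWY: CWY={T} ∪ N={A} → {A,T} (+1)
site 2, node ACNWY: A={G} ∪ CNWY={A,T} → {A,G,T} (+1)
per-site changes: [3, 2, 3]; total = 8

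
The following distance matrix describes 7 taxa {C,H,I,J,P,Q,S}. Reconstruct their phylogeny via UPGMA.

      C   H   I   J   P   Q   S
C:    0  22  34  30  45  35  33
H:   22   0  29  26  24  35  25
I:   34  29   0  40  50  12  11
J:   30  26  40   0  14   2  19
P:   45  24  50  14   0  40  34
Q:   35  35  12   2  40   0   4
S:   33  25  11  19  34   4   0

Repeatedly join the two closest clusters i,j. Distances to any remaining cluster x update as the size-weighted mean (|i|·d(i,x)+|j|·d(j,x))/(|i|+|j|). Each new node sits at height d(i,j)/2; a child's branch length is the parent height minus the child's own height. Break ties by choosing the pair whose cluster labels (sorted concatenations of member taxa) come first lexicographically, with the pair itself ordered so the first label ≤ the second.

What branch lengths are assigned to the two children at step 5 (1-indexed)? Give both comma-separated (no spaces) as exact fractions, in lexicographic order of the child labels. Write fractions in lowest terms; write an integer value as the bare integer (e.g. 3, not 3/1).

71/16,97/16

step 1: merge (J,Q) at d=2; branch lengths J→1, Q→1; new cluster JQ
  updated: d(C,JQ)=65/2, d(H,JQ)=61/2, d(I,JQ)=26, d(JQ,P)=27, d(JQ,S)=23/2
step 2: merge (I,S) at d=11; branch lengths I→11/2, S→11/2; new cluster IS
  updated: d(C,IS)=67/2, d(H,IS)=27, d(IS,JQ)=75/4, d(IS,P)=42
step 3: merge (IS,JQ) at d=75/4; branch lengths IS→31/8, JQ→67/8; new cluster IJQS
  updated: d(C,IJQS)=33, d(H,IJQS)=115/4, d(IJQS,P)=69/2
step 4: merge (C,H) at d=22; branch lengths C→11, H→11; new cluster CH
  updated: d(CH,IJQS)=247/8, d(CH,P)=69/2
step 5: merge (CH,IJQS) at d=247/8; branch lengths CH→71/16, IJQS→97/16; new cluster CHIJQS
  updated: d(CHIJQS,P)=69/2
step 6: merge (CHIJQS,P) at d=69/2; branch lengths CHIJQS→29/16, P→69/4; new cluster CHIJPQS
final tree: (((C:11,H:11):71/16,((I:11/2,S:11/2):31/8,(J:1,Q:1):67/8):97/16):29/16,P:69/4)
total length: 1229/16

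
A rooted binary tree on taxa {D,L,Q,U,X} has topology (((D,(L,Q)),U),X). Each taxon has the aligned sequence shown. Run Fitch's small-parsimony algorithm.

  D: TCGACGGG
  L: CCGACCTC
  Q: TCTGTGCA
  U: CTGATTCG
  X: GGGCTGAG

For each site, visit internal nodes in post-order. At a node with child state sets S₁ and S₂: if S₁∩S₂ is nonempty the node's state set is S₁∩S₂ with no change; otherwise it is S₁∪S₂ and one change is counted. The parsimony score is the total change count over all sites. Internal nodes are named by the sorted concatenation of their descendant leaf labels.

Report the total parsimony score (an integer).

site 0, node LQ: L={C} ∪ Q={T} → {C,T} (+1)
site 0, node DLQ: D={T} ∩ LQ={C,T} → {T} (+0)
site 0, node DLQU: DLQ={T} ∪ U={C} → {C,T} (+1)
site 0, node DLQUX: DLQU={C,T} ∪ X={G} → {C,G,T} (+1)
site 1, node LQ: L={C} ∩ Q={C} → {C} (+0)
site 1, node DLQ: D={C} ∩ LQ={C} → {C} (+0)
site 1, node DLQU: DLQ={C} ∪ U={T} → {C,T} (+1)
site 1, node DLQUX: DLQU={C,T} ∪ X={G} → {C,G,T} (+1)
site 2, node LQ: L={G} ∪ Q={T} → {G,T} (+1)
site 2, node DLQ: D={G} ∩ LQ={G,T} → {G} (+0)
site 2, node DLQU: DLQ={G} ∩ U={G} → {G} (+0)
site 2, node DLQUX: DLQU={G} ∩ X={G} → {G} (+0)
site 3, node LQ: L={A} ∪ Q={G} → {A,G} (+1)
site 3, node DLQ: D={A} ∩ LQ={A,G} → {A} (+0)
site 3, node DLQU: DLQ={A} ∩ U={A} → {A} (+0)
site 3, node DLQUX: DLQU={A} ∪ X={C} → {A,C} (+1)
site 4, node LQ: L={C} ∪ Q={T} → {C,T} (+1)
site 4, node DLQ: D={C} ∩ LQ={C,T} → {C} (+0)
site 4, node DLQU: DLQ={C} ∪ U={T} → {C,T} (+1)
site 4, node DLQUX: DLQU={C,T} ∩ X={T} → {T} (+0)
site 5, node LQ: L={C} ∪ Q={G} → {C,G} (+1)
site 5, node DLQ: D={G} ∩ LQ={C,G} → {G} (+0)
site 5, node DLQU: DLQ={G} ∪ U={T} → {G,T} (+1)
site 5, node DLQUX: DLQU={G,T} ∩ X={G} → {G} (+0)
site 6, node LQ: L={T} ∪ Q={C} → {C,T} (+1)
site 6, node DLQ: D={G} ∪ LQ={C,T} → {C,G,T} (+1)
site 6, node DLQU: DLQ={C,G,T} ∩ U={C} → {C} (+0)
site 6, node DLQUX: DLQU={C} ∪ X={A} → {A,C} (+1)
site 7, node LQ: L={C} ∪ Q={A} → {A,C} (+1)
site 7, node DLQ: D={G} ∪ LQ={A,C} → {A,C,G} (+1)
site 7, node DLQU: DLQ={A,C,G} ∩ U={G} → {G} (+0)
site 7, node DLQUX: DLQU={G} ∩ X={G} → {G} (+0)
per-site changes: [3, 2, 1, 2, 2, 2, 3, 2]; total = 17

17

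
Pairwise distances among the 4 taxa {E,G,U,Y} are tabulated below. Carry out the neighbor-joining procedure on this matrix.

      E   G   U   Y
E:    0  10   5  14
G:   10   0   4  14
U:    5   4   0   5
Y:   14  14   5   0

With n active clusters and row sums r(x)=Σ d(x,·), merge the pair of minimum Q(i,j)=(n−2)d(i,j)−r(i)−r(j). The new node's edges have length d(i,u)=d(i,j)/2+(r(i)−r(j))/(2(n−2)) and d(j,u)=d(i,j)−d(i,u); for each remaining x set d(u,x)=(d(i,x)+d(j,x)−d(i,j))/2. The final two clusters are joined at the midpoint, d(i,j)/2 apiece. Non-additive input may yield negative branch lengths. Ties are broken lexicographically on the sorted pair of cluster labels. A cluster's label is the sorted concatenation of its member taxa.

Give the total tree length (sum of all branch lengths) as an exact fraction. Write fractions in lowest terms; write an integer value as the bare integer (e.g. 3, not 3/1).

67/4

iteration 1: select E,G (d=10, Q=-37); attach at lengths (21/4, 19/4); label the merged cluster EG
  updated: d(EG,U)=-1/2, d(EG,Y)=9
iteration 2: select EG,U (d=-1/2, Q=-27/2); attach at lengths (7/4, -9/4); label the merged cluster EGU
  updated: d(EGU,Y)=29/4
iteration 3: select EGU,Y (d=29/4); attach at lengths (29/8, 29/8); label the merged cluster EGUY
final tree: (((E:21/4,G:19/4):7/4,U:-9/4):29/8,Y:29/8)
total length: 67/4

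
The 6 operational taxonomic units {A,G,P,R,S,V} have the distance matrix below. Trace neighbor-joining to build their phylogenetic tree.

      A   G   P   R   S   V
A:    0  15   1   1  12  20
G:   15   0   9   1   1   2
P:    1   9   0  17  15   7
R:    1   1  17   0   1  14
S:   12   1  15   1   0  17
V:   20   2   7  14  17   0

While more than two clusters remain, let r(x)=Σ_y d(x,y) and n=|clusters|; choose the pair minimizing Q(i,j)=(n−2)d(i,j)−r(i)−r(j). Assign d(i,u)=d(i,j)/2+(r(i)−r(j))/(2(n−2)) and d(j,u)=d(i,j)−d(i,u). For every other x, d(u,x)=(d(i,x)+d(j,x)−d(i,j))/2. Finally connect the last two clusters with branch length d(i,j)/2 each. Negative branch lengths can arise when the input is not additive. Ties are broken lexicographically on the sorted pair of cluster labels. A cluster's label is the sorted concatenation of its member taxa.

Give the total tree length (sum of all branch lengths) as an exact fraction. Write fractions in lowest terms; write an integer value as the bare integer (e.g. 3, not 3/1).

1. join A+P (d=1, Q=-94) ⇒ AP; edges |A|=1/2, |P|=1/2
  updated: d(AP,G)=23/2, d(AP,R)=17/2, d(AP,S)=13, d(AP,V)=13
2. join G+V (d=2, Q=-111/2) ⇒ GV; edges |G|=-49/12, |V|=73/12
  updated: d(AP,GV)=45/4, d(GV,R)=13/2, d(GV,S)=8
3. join AP+GV (d=45/4, Q=-36) ⇒ AGPV; edges |AP|=59/8, |GV|=31/8
  updated: d(AGPV,R)=15/8, d(AGPV,S)=39/8
4. join AGPV+R (d=15/8, Q=-31/4) ⇒ AGPRV; edges |AGPV|=23/8, |R|=-1
  updated: d(AGPRV,S)=2
5. join AGPRV+S (d=2) ⇒ AGPRSV; edges |AGPRV|=1, |S|=1
final tree: ((((A:1/2,P:1/2):59/8,(G:-49/12,V:73/12):31/8):23/8,R:-1):1,S:1)
total length: 145/8

145/8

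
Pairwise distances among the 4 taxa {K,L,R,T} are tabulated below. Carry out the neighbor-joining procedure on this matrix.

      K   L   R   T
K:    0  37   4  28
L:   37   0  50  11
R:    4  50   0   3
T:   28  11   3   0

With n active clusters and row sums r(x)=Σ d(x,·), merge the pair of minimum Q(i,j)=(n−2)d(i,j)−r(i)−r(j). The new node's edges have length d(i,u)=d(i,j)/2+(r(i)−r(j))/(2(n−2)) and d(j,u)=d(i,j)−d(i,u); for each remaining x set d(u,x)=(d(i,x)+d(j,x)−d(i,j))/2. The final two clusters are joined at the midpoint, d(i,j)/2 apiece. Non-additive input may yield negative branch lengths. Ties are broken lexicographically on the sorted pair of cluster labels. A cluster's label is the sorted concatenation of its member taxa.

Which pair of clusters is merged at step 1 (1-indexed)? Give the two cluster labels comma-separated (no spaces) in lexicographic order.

K,R

step 1: merge (K,R) at d=4, Q=-118; branch lengths K→5, R→-1; new cluster KR
  updated: d(KR,L)=83/2, d(KR,T)=27/2
step 2: merge (KR,L) at d=83/2, Q=-66; branch lengths KR→22, L→39/2; new cluster KLR
  updated: d(KLR,T)=-17/2
step 3: merge (KLR,T) at d=-17/2; branch lengths KLR→-17/4, T→-17/4; new cluster KLRT
final tree: (((K:5,R:-1):22,L:39/2):-17/4,T:-17/4)
total length: 37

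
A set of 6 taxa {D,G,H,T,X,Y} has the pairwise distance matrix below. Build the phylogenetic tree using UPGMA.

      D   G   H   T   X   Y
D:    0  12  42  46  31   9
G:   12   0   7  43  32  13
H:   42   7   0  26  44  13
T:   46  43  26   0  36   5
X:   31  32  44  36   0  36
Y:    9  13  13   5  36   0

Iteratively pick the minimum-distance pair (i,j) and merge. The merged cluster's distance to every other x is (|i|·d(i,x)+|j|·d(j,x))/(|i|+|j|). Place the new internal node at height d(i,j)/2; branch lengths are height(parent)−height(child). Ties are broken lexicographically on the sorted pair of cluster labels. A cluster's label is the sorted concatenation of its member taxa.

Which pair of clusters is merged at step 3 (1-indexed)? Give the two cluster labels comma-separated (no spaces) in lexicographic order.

GH,TY

iteration 1: select T,Y (d=5); attach at lengths (5/2, 5/2); label the merged cluster TY
  updated: d(D,TY)=55/2, d(G,TY)=28, d(H,TY)=39/2, d(TY,X)=36
iteration 2: select G,H (d=7); attach at lengths (7/2, 7/2); label the merged cluster GH
  updated: d(D,GH)=27, d(GH,TY)=95/4, d(GH,X)=38
iteration 3: select GH,TY (d=95/4); attach at lengths (67/8, 75/8); label the merged cluster GHTY
  updated: d(D,GHTY)=109/4, d(GHTY,X)=37
iteration 4: select D,GHTY (d=109/4); attach at lengths (109/8, 7/4); label the merged cluster DGHTY
  updated: d(DGHTY,X)=179/5
iteration 5: select DGHTY,X (d=179/5); attach at lengths (171/40, 179/10); label the merged cluster DGHTXY
final tree: ((D:109/8,((G:7/2,H:7/2):67/8,(T:5/2,Y:5/2):75/8):7/4):171/40,X:179/10)
total length: 673/10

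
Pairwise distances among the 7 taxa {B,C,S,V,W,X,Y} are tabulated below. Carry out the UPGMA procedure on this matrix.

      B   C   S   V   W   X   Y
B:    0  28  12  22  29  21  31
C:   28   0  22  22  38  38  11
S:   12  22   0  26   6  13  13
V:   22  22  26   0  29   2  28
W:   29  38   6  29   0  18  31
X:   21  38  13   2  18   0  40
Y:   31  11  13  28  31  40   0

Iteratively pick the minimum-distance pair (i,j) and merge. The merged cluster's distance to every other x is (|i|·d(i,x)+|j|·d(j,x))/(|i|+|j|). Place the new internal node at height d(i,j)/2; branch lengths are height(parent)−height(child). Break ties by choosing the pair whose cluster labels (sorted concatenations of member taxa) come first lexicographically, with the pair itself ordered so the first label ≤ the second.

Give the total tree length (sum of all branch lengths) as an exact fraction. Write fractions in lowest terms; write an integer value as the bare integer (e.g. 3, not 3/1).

298/5

iteration 1: select V,X (d=2); attach at lengths (1, 1); label the merged cluster VX
  updated: d(B,VX)=43/2, d(C,VX)=30, d(S,VX)=39/2, d(VX,W)=47/2, d(VX,Y)=34
iteration 2: select S,W (d=6); attach at lengths (3, 3); label the merged cluster SW
  updated: d(B,SW)=41/2, d(C,SW)=30, d(SW,VX)=43/2, d(SW,Y)=22
iteration 3: select C,Y (d=11); attach at lengths (11/2, 11/2); label the merged cluster CY
  updated: d(B,CY)=59/2, d(CY,SW)=26, d(CY,VX)=32
iteration 4: select B,SW (d=41/2); attach at lengths (41/4, 29/4); label the merged cluster BSW
  updated: d(BSW,CY)=163/6, d(BSW,VX)=43/2
iteration 5: select BSW,VX (d=43/2); attach at lengths (1/2, 39/4); label the merged cluster BSVWX
  updated: d(BSVWX,CY)=291/10
iteration 6: select BSVWX,CY (d=291/10); attach at lengths (19/5, 181/20); label the merged cluster BCSVWXY
final tree: (((B:41/4,(S:3,W:3):29/4):1/2,(V:1,X:1):39/4):19/5,(C:11/2,Y:11/2):181/20)
total length: 298/5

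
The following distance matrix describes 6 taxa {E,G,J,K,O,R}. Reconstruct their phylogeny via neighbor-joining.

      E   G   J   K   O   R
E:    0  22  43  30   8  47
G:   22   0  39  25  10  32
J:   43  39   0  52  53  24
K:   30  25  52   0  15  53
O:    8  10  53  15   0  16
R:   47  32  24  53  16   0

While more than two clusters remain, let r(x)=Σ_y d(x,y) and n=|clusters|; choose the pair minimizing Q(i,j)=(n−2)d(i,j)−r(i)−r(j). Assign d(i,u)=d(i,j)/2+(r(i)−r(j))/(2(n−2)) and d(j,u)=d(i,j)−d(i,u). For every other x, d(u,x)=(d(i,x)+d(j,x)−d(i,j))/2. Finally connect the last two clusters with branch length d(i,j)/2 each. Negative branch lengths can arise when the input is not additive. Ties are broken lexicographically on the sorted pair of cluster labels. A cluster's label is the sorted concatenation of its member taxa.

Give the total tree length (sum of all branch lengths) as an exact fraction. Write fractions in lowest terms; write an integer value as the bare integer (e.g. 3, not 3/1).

1. join J+R (d=24, Q=-287) ⇒ JR; edges |J|=135/8, |R|=57/8
  updated: d(E,JR)=33, d(G,JR)=47/2, d(JR,K)=81/2, d(JR,O)=45/2
2. join G+JR (d=47/2, Q=-259/2) ⇒ GJR; edges |G|=21/4, |JR|=73/4
  updated: d(E,GJR)=63/4, d(GJR,K)=21, d(GJR,O)=9/2
3. join E+O (d=8, Q=-261/4) ⇒ EO; edges |E|=169/16, |O|=-41/16
  updated: d(EO,GJR)=49/8, d(EO,K)=37/2
4. join EO+GJR (d=49/8, Q=-365/8) ⇒ EGJOR; edges |EO|=29/16, |GJR|=69/16
  updated: d(EGJOR,K)=267/16
5. join EGJOR+K (d=267/16) ⇒ EGJKOR; edges |EGJOR|=267/32, |K|=267/32
final tree: (((E:169/16,O:-41/16):29/16,(G:21/4,(J:135/8,R:57/8):73/4):69/16):267/32,K:267/32)
total length: 1253/16

1253/16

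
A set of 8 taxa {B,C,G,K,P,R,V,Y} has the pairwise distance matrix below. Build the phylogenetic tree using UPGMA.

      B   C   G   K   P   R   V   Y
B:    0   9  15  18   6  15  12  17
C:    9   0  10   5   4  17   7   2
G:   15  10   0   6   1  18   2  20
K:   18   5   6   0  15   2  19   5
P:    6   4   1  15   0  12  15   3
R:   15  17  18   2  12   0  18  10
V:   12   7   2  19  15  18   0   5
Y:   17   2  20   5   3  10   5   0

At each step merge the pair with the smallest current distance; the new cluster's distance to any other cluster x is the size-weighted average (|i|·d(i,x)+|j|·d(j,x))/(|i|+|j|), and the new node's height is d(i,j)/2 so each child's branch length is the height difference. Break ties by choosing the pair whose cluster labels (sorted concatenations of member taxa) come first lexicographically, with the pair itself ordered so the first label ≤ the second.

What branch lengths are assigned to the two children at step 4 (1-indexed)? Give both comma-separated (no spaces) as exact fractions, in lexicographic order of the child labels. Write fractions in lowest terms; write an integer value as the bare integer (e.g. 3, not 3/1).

iteration 1: select G,P (d=1); attach at lengths (1/2, 1/2); label the merged cluster GP
  updated: d(B,GP)=21/2, d(C,GP)=7, d(GP,K)=21/2, d(GP,R)=15, d(GP,V)=17/2, d(GP,Y)=23/2
iteration 2: select C,Y (d=2); attach at lengths (1, 1); label the merged cluster CY
  updated: d(B,CY)=13, d(CY,GP)=37/4, d(CY,K)=5, d(CY,R)=27/2, d(CY,V)=6
iteration 3: select K,R (d=2); attach at lengths (1, 1); label the merged cluster KR
  updated: d(B,KR)=33/2, d(CY,KR)=37/4, d(GP,KR)=51/4, d(KR,V)=37/2
iteration 4: select CY,V (d=6); attach at lengths (2, 3); label the merged cluster CVY
  updated: d(B,CVY)=38/3, d(CVY,GP)=9, d(CVY,KR)=37/3
iteration 5: select CVY,GP (d=9); attach at lengths (3/2, 4); label the merged cluster CGPVY
  updated: d(B,CGPVY)=59/5, d(CGPVY,KR)=25/2
iteration 6: select B,CGPVY (d=59/5); attach at lengths (59/10, 7/5); label the merged cluster BCGPVY
  updated: d(BCGPVY,KR)=79/6
iteration 7: select BCGPVY,KR (d=79/6); attach at lengths (41/60, 67/12); label the merged cluster BCGKPRVY
final tree: ((B:59/10,(((C:1,Y:1):2,V:3):3/2,(G:1/2,P:1/2):4):7/5):41/60,(K:1,R:1):67/12)
total length: 436/15

2,3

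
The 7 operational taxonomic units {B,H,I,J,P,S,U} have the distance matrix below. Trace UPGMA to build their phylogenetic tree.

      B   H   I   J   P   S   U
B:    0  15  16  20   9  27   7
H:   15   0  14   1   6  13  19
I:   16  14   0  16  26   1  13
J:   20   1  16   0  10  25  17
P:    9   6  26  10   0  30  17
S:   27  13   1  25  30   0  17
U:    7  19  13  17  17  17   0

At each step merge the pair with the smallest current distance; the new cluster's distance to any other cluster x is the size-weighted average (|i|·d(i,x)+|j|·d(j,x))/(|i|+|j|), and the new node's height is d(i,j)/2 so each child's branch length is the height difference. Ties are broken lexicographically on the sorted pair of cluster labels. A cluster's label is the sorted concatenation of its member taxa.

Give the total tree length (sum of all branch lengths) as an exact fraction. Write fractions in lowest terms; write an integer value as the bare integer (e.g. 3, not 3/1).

iteration 1: select H,J (d=1); attach at lengths (1/2, 1/2); label the merged cluster HJ
  updated: d(B,HJ)=35/2, d(HJ,I)=15, d(HJ,P)=8, d(HJ,S)=19, d(HJ,U)=18
iteration 2: select I,S (d=1); attach at lengths (1/2, 1/2); label the merged cluster IS
  updated: d(B,IS)=43/2, d(HJ,IS)=17, d(IS,P)=28, d(IS,U)=15
iteration 3: select B,U (d=7); attach at lengths (7/2, 7/2); label the merged cluster BU
  updated: d(BU,HJ)=71/4, d(BU,IS)=73/4, d(BU,P)=13
iteration 4: select HJ,P (d=8); attach at lengths (7/2, 4); label the merged cluster HJP
  updated: d(BU,HJP)=97/6, d(HJP,IS)=62/3
iteration 5: select BU,HJP (d=97/6); attach at lengths (55/12, 49/12); label the merged cluster BHJPU
  updated: d(BHJPU,IS)=197/10
iteration 6: select BHJPU,IS (d=197/10); attach at lengths (53/30, 187/20); label the merged cluster BHIJPSU
final tree: (((B:7/2,U:7/2):55/12,((H:1/2,J:1/2):7/2,P:4):49/12):53/30,(I:1/2,S:1/2):187/20)
total length: 2177/60

2177/60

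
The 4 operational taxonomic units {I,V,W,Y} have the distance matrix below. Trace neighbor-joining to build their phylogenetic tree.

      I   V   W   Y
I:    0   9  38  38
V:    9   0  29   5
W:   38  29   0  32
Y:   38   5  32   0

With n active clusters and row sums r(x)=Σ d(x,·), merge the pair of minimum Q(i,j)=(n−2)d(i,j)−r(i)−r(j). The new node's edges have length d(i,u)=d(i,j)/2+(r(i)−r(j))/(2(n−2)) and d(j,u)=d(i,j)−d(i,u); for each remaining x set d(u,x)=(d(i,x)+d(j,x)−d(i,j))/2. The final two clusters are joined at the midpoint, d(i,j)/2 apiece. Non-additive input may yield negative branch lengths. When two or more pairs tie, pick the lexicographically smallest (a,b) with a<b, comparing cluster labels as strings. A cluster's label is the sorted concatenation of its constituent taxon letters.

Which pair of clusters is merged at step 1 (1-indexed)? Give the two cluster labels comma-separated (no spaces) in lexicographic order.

1. join I+V (d=9, Q=-110) ⇒ IV; edges |I|=15, |V|=-6
  updated: d(IV,W)=29, d(IV,Y)=17
2. join IV+W (d=29, Q=-78) ⇒ IVW; edges |IV|=7, |W|=22
  updated: d(IVW,Y)=10
3. join IVW+Y (d=10) ⇒ IVWY; edges |IVW|=5, |Y|=5
final tree: (((I:15,V:-6):7,W:22):5,Y:5)
total length: 48

I,V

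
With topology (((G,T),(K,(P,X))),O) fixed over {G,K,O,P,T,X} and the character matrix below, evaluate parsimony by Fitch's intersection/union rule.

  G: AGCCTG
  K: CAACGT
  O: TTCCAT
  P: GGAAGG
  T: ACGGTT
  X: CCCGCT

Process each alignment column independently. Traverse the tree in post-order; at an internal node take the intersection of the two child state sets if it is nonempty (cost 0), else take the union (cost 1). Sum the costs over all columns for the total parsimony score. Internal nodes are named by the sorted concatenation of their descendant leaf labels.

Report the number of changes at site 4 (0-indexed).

site 0, node GT: G={A} ∩ T={A} → {A} (+0)
site 0, node PX: P={G} ∪ X={C} → {C,G} (+1)
site 0, node KPX: K={C} ∩ PX={C,G} → {C} (+0)
site 0, node GKPTX: GT={A} ∪ KPX={C} → {A,C} (+1)
site 0, node GKOPTX: GKPTX={A,C} ∪ O={T} → {A,C,T} (+1)
site 1, node GT: G={G} ∪ T={C} → {C,G} (+1)
site 1, node PX: P={G} ∪ X={C} → {C,G} (+1)
site 1, node KPX: K={A} ∪ PX={C,G} → {A,C,G} (+1)
site 1, node GKPTX: GT={C,G} ∩ KPX={A,C,G} → {C,G} (+0)
site 1, node GKOPTX: GKPTX={C,G} ∪ O={T} → {C,G,T} (+1)
site 2, node GT: G={C} ∪ T={G} → {C,G} (+1)
site 2, node PX: P={A} ∪ X={C} → {A,C} (+1)
site 2, node KPX: K={A} ∩ PX={A,C} → {A} (+0)
site 2, node GKPTX: GT={C,G} ∪ KPX={A} → {A,C,G} (+1)
site 2, node GKOPTX: GKPTX={A,C,G} ∩ O={C} → {C} (+0)
site 3, node GT: G={C} ∪ T={G} → {C,G} (+1)
site 3, node PX: P={A} ∪ X={G} → {A,G} (+1)
site 3, node KPX: K={C} ∪ PX={A,G} → {A,C,G} (+1)
site 3, node GKPTX: GT={C,G} ∩ KPX={A,C,G} → {C,G} (+0)
site 3, node GKOPTX: GKPTX={C,G} ∩ O={C} → {C} (+0)
site 4, node GT: G={T} ∩ T={T} → {T} (+0)
site 4, node PX: P={G} ∪ X={C} → {C,G} (+1)
site 4, node KPX: K={G} ∩ PX={C,G} → {G} (+0)
site 4, node GKPTX: GT={T} ∪ KPX={G} → {G,T} (+1)
site 4, node GKOPTX: GKPTX={G,T} ∪ O={A} → {A,G,T} (+1)
site 5, node GT: G={G} ∪ T={T} → {G,T} (+1)
site 5, node PX: P={G} ∪ X={T} → {G,T} (+1)
site 5, node KPX: K={T} ∩ PX={G,T} → {T} (+0)
site 5, node GKPTX: GT={G,T} ∩ KPX={T} → {T} (+0)
site 5, node GKOPTX: GKPTX={T} ∩ O={T} → {T} (+0)
per-site changes: [3, 4, 3, 3, 3, 2]; total = 18

3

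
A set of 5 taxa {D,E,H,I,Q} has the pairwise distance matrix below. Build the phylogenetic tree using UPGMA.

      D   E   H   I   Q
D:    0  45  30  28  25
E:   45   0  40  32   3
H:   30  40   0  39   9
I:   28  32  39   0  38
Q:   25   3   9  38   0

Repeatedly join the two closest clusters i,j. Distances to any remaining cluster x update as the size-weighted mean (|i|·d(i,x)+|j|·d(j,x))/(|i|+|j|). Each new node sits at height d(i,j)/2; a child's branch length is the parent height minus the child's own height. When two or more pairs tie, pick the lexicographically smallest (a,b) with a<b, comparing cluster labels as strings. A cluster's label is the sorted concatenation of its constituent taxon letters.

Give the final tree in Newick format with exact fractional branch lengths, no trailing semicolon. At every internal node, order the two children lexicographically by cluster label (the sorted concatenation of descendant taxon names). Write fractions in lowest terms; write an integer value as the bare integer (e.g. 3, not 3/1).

((D:14,I:14):41/12,((E:3/2,Q:3/2):43/4,H:49/4):31/6)

step 1: merge (E,Q) at d=3; branch lengths E→3/2, Q→3/2; new cluster EQ
  updated: d(D,EQ)=35, d(EQ,H)=49/2, d(EQ,I)=35
step 2: merge (EQ,H) at d=49/2; branch lengths EQ→43/4, H→49/4; new cluster EHQ
  updated: d(D,EHQ)=100/3, d(EHQ,I)=109/3
step 3: merge (D,I) at d=28; branch lengths D→14, I→14; new cluster DI
  updated: d(DI,EHQ)=209/6
step 4: merge (DI,EHQ) at d=209/6; branch lengths DI→41/12, EHQ→31/6; new cluster DEHIQ
final tree: ((D:14,I:14):41/12,((E:3/2,Q:3/2):43/4,H:49/4):31/6)
total length: 751/12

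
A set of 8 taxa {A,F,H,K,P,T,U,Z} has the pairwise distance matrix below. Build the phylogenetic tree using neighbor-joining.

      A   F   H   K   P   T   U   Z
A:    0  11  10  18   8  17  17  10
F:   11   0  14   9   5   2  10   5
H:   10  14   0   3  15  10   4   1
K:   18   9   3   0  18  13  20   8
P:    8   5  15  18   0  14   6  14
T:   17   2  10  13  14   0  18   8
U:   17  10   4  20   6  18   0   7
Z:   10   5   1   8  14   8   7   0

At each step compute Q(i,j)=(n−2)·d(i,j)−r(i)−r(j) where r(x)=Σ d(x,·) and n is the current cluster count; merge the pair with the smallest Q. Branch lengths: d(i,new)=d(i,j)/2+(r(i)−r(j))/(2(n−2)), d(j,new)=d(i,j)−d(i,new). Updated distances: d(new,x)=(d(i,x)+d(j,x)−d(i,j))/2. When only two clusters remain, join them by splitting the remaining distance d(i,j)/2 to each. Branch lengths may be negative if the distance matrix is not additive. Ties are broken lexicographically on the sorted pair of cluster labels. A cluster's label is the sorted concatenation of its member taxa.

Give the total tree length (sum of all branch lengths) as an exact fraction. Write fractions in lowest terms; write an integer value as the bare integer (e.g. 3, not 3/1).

iteration 1: select H,K (d=3, Q=-128); attach at lengths (-7/6, 25/6); label the merged cluster HK
  updated: d(A,HK)=25/2, d(F,HK)=10, d(HK,P)=15, d(HK,T)=10, d(HK,U)=21/2, d(HK,Z)=3
iteration 2: select F,T (d=2, Q=-102); attach at lengths (-8/5, 18/5); label the merged cluster FT
  updated: d(A,FT)=13, d(FT,HK)=9, d(FT,P)=17/2, d(FT,U)=13, d(FT,Z)=11/2
iteration 3: select P,U (d=6, Q=-81); attach at lengths (11/4, 13/4); label the merged cluster PU
  updated: d(A,PU)=19/2, d(FT,PU)=31/4, d(HK,PU)=39/4, d(PU,Z)=15/2
iteration 4: select HK,Z (d=3, Q=-205/4); attach at lengths (23/8, 1/8); label the merged cluster HKZ
  updated: d(A,HKZ)=39/4, d(FT,HKZ)=23/4, d(HKZ,PU)=57/8
iteration 5: select A,PU (d=19/2, Q=-301/8); attach at lengths (215/32, 89/32); label the merged cluster APU
  updated: d(APU,FT)=45/8, d(APU,HKZ)=59/16
iteration 6: select APU,FT (d=45/8, Q=-241/16); attach at lengths (57/32, 123/32); label the merged cluster AFPTU
  updated: d(AFPTU,HKZ)=61/32
iteration 7: select AFPTU,HKZ (d=61/32); attach at lengths (61/64, 61/64); label the merged cluster AFHKPTUZ
final tree: (((A:215/32,(P:11/4,U:13/4):89/32):57/32,(F:-8/5,T:18/5):123/32):61/64,((H:-7/6,K:25/6):23/8,Z:1/8):61/64)
total length: 993/32

993/32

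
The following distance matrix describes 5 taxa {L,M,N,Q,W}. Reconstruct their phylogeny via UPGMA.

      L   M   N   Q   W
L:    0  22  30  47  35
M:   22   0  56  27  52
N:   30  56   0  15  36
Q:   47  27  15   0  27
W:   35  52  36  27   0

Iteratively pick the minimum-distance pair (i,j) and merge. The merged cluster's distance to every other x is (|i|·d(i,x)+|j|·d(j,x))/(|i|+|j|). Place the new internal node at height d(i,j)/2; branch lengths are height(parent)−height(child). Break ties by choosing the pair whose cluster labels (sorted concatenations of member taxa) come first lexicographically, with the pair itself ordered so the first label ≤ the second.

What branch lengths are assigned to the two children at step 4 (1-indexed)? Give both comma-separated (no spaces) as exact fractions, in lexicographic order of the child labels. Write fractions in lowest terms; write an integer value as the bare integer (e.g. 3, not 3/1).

step 1: merge (N,Q) at d=15; branch lengths N→15/2, Q→15/2; new cluster NQ
  updated: d(L,NQ)=77/2, d(M,NQ)=83/2, d(NQ,W)=63/2
step 2: merge (L,M) at d=22; branch lengths L→11, M→11; new cluster LM
  updated: d(LM,NQ)=40, d(LM,W)=87/2
step 3: merge (NQ,W) at d=63/2; branch lengths NQ→33/4, W→63/4; new cluster NQW
  updated: d(LM,NQW)=247/6
step 4: merge (LM,NQW) at d=247/6; branch lengths LM→115/12, NQW→29/6; new cluster LMNQW
final tree: ((L:11,M:11):115/12,((N:15/2,Q:15/2):33/4,W:63/4):29/6)
total length: 905/12

115/12,29/6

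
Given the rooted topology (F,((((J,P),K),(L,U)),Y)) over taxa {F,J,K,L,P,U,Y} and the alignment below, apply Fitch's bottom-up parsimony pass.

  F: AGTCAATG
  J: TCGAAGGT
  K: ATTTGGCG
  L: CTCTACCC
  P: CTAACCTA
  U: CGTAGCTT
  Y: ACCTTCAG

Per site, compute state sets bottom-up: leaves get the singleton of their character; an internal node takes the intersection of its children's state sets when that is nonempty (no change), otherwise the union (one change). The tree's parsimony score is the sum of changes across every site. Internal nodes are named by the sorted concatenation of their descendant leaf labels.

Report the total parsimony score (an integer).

site 0, node JP: J={T} ∪ P={C} → {C,T} (+1)
site 0, node JKP: JP={C,T} ∪ K={A} → {A,C,T} (+1)
site 0, node LU: L={C} ∩ U={C} → {C} (+0)
site 0, node JKLPU: JKP={A,C,T} ∩ LU={C} → {C} (+0)
site 0, node JKLPUY: JKLPU={C} ∪ Y={A} → {A,C} (+1)
site 0, node FJKLPUY: F={A} ∩ JKLPUY={A,C} → {A} (+0)
site 1, node JP: J={C} ∪ P={T} → {C,T} (+1)
site 1, node JKP: JP={C,T} ∩ K={T} → {T} (+0)
site 1, node LU: L={T} ∪ U={G} → {G,T} (+1)
site 1, node JKLPU: JKP={T} ∩ LU={G,T} → {T} (+0)
site 1, node JKLPUY: JKLPU={T} ∪ Y={C} → {C,T} (+1)
site 1, node FJKLPUY: F={G} ∪ JKLPUY={C,T} → {C,G,T} (+1)
site 2, node JP: J={G} ∪ P={A} → {A,G} (+1)
site 2, node JKP: JP={A,G} ∪ K={T} → {A,G,T} (+1)
site 2, node LU: L={C} ∪ U={T} → {C,T} (+1)
site 2, node JKLPU: JKP={A,G,T} ∩ LU={C,T} → {T} (+0)
site 2, node JKLPUY: JKLPU={T} ∪ Y={C} → {C,T} (+1)
site 2, node FJKLPUY: F={T} ∩ JKLPUY={C,T} → {T} (+0)
site 3, node JP: J={A} ∩ P={A} → {A} (+0)
site 3, node JKP: JP={A} ∪ K={T} → {A,T} (+1)
site 3, node LU: L={T} ∪ U={A} → {A,T} (+1)
site 3, node JKLPU: JKP={A,T} ∩ LU={A,T} → {A,T} (+0)
site 3, node JKLPUY: JKLPU={A,T} ∩ Y={T} → {T} (+0)
site 3, node FJKLPUY: F={C} ∪ JKLPUY={T} → {C,T} (+1)
site 4, node JP: J={A} ∪ P={C} → {A,C} (+1)
site 4, node JKP: JP={A,C} ∪ K={G} → {A,C,G} (+1)
site 4, node LU: L={A} ∪ U={G} → {A,G} (+1)
site 4, node JKLPU: JKP={A,C,G} ∩ LU={A,G} → {A,G} (+0)
site 4, node JKLPUY: JKLPU={A,G} ∪ Y={T} → {A,G,T} (+1)
site 4, node FJKLPUY: F={A} ∩ JKLPUY={A,G,T} → {A} (+0)
site 5, node JP: J={G} ∪ P={C} → {C,G} (+1)
site 5, node JKP: JP={C,G} ∩ K={G} → {G} (+0)
site 5, node LU: L={C} ∩ U={C} → {C} (+0)
site 5, node JKLPU: JKP={G} ∪ LU={C} → {C,G} (+1)
site 5, node JKLPUY: JKLPU={C,G} ∩ Y={C} → {C} (+0)
site 5, node FJKLPUY: F={A} ∪ JKLPUY={C} → {A,C} (+1)
site 6, node JP: J={G} ∪ P={T} → {G,T} (+1)
site 6, node JKP: JP={G,T} ∪ K={C} → {C,G,T} (+1)
site 6, node LU: L={C} ∪ U={T} → {C,T} (+1)
site 6, node JKLPU: JKP={C,G,T} ∩ LU={C,T} → {C,T} (+0)
site 6, node JKLPUY: JKLPU={C,T} ∪ Y={A} → {A,C,T} (+1)
site 6, node FJKLPUY: F={T} ∩ JKLPUY={A,C,T} → {T} (+0)
site 7, node JP: J={T} ∪ P={A} → {A,T} (+1)
site 7, node JKP: JP={A,T} ∪ K={G} → {A,G,T} (+1)
site 7, node LU: L={C} ∪ U={T} → {C,T} (+1)
site 7, node JKLPU: JKP={A,G,T} ∩ LU={C,T} → {T} (+0)
site 7, node JKLPUY: JKLPU={T} ∪ Y={G} → {G,T} (+1)
site 7, node FJKLPUY: F={G} ∩ JKLPUY={G,T} → {G} (+0)
per-site changes: [3, 4, 4, 3, 4, 3, 4, 4]; total = 29

29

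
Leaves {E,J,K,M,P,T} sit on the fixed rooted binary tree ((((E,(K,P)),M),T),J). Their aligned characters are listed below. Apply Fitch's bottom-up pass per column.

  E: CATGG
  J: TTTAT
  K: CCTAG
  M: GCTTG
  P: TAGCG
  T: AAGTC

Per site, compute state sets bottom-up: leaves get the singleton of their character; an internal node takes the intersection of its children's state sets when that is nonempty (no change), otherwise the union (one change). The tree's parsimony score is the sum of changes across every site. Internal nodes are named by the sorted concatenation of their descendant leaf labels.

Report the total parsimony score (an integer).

[col 0] KP: children K:{C}, P:{T} ∪→ {C,T}; cost 1
[col 0] EKP: children E:{C}, KP:{C,T} ∩→ {C}; cost 0
[col 0] EKMP: children EKP:{C}, M:{G} ∪→ {C,G}; cost 1
[col 0] EKMPT: children EKMP:{C,G}, T:{A} ∪→ {A,C,G}; cost 1
[col 0] EJKMPT: children EKMPT:{A,C,G}, J:{T} ∪→ {A,C,G,T}; cost 1
[col 1] KP: children K:{C}, P:{A} ∪→ {A,C}; cost 1
[col 1] EKP: children E:{A}, KP:{A,C} ∩→ {A}; cost 0
[col 1] EKMP: children EKP:{A}, M:{C} ∪→ {A,C}; cost 1
[col 1] EKMPT: children EKMP:{A,C}, T:{A} ∩→ {A}; cost 0
[col 1] EJKMPT: children EKMPT:{A}, J:{T} ∪→ {A,T}; cost 1
[col 2] KP: children K:{T}, P:{G} ∪→ {G,T}; cost 1
[col 2] EKP: children E:{T}, KP:{G,T} ∩→ {T}; cost 0
[col 2] EKMP: children EKP:{T}, M:{T} ∩→ {T}; cost 0
[col 2] EKMPT: children EKMP:{T}, T:{G} ∪→ {G,T}; cost 1
[col 2] EJKMPT: children EKMPT:{G,T}, J:{T} ∩→ {T}; cost 0
[col 3] KP: children K:{A}, P:{C} ∪→ {A,C}; cost 1
[col 3] EKP: children E:{G}, KP:{A,C} ∪→ {A,C,G}; cost 1
[col 3] EKMP: children EKP:{A,C,G}, M:{T} ∪→ {A,C,G,T}; cost 1
[col 3] EKMPT: children EKMP:{A,C,G,T}, T:{T} ∩→ {T}; cost 0
[col 3] EJKMPT: children EKMPT:{T}, J:{A} ∪→ {A,T}; cost 1
[col 4] KP: children K:{G}, P:{G} ∩→ {G}; cost 0
[col 4] EKP: children E:{G}, KP:{G} ∩→ {G}; cost 0
[col 4] EKMP: children EKP:{G}, M:{G} ∩→ {G}; cost 0
[col 4] EKMPT: children EKMP:{G}, T:{C} ∪→ {C,G}; cost 1
[col 4] EJKMPT: children EKMPT:{C,G}, J:{T} ∪→ {C,G,T}; cost 1
per-site changes: [4, 3, 2, 4, 2]; total = 15

15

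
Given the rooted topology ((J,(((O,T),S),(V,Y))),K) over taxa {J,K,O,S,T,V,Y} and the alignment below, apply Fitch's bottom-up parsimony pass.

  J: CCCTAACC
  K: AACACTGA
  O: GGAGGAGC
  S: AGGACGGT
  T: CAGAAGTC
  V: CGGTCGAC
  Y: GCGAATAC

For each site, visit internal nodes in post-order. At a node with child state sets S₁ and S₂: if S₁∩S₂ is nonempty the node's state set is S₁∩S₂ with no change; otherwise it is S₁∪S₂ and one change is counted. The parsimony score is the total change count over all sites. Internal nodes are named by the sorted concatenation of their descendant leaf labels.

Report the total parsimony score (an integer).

site 0, node OT: O={G} ∪ T={C} → {C,G} (+1)
site 0, node OST: OT={C,G} ∪ S={A} → {A,C,G} (+1)
site 0, node VY: V={C} ∪ Y={G} → {C,G} (+1)
site 0, node OSTVY: OST={A,C,G} ∩ VY={C,G} → {C,G} (+0)
site 0, node JOSTVY: J={C} ∩ OSTVY={C,G} → {C} (+0)
site 0, node JKOSTVY: JOSTVY={C} ∪ K={A} → {A,C} (+1)
site 1, node OT: O={G} ∪ T={A} → {A,G} (+1)
site 1, node OST: OT={A,G} ∩ S={G} → {G} (+0)
site 1, node VY: V={G} ∪ Y={C} → {C,G} (+1)
site 1, node OSTVY: OST={G} ∩ VY={C,G} → {G} (+0)
site 1, node JOSTVY: J={C} ∪ OSTVY={G} → {C,G} (+1)
site 1, node JKOSTVY: JOSTVY={C,G} ∪ K={A} → {A,C,G} (+1)
site 2, node OT: O={A} ∪ T={G} → {A,G} (+1)
site 2, node OST: OT={A,G} ∩ S={G} → {G} (+0)
site 2, node VY: V={G} ∩ Y={G} → {G} (+0)
site 2, node OSTVY: OST={G} ∩ VY={G} → {G} (+0)
site 2, node JOSTVY: J={C} ∪ OSTVY={G} → {C,G} (+1)
site 2, node JKOSTVY: JOSTVY={C,G} ∩ K={C} → {C} (+0)
site 3, node OT: O={G} ∪ T={A} → {A,G} (+1)
site 3, node OST: OT={A,G} ∩ S={A} → {A} (+0)
site 3, node VY: V={T} ∪ Y={A} → {A,T} (+1)
site 3, node OSTVY: OST={A} ∩ VY={A,T} → {A} (+0)
site 3, node JOSTVY: J={T} ∪ OSTVY={A} → {A,T} (+1)
site 3, node JKOSTVY: JOSTVY={A,T} ∩ K={A} → {A} (+0)
site 4, node OT: O={G} ∪ T={A} → {A,G} (+1)
site 4, node OST: OT={A,G} ∪ S={C} → {A,C,G} (+1)
site 4, node VY: V={C} ∪ Y={A} → {A,C} (+1)
site 4, node OSTVY: OST={A,C,G} ∩ VY={A,C} → {A,C} (+0)
site 4, node JOSTVY: J={A} ∩ OSTVY={A,C} → {A} (+0)
site 4, node JKOSTVY: JOSTVY={A} ∪ K={C} → {A,C} (+1)
site 5, node OT: O={A} ∪ T={G} → {A,G} (+1)
site 5, node OST: OT={A,G} ∩ S={G} → {G} (+0)
site 5, node VY: V={G} ∪ Y={T} → {G,T} (+1)
site 5, node OSTVY: OST={G} ∩ VY={G,T} → {G} (+0)
site 5, node JOSTVY: J={A} ∪ OSTVY={G} → {A,G} (+1)
site 5, node JKOSTVY: JOSTVY={A,G} ∪ K={T} → {A,G,T} (+1)
site 6, node OT: O={G} ∪ T={T} → {G,T} (+1)
site 6, node OST: OT={G,T} ∩ S={G} → {G} (+0)
site 6, node VY: V={A} ∩ Y={A} → {A} (+0)
site 6, node OSTVY: OST={G} ∪ VY={A} → {A,G} (+1)
site 6, node JOSTVY: J={C} ∪ OSTVY={A,G} → {A,C,G} (+1)
site 6, node JKOSTVY: JOSTVY={A,C,G} ∩ K={G} → {G} (+0)
site 7, node OT: O={C} ∩ T={C} → {C} (+0)
site 7, node OST: OT={C} ∪ S={T} → {C,T} (+1)
site 7, node VY: V={C} ∩ Y={C} → {C} (+0)
site 7, node OSTVY: OST={C,T} ∩ VY={C} → {C} (+0)
site 7, node JOSTVY: J={C} ∩ OSTVY={C} → {C} (+0)
site 7, node JKOSTVY: JOSTVY={C} ∪ K={A} → {A,C} (+1)
per-site changes: [4, 4, 2, 3, 4, 4, 3, 2]; total = 26

26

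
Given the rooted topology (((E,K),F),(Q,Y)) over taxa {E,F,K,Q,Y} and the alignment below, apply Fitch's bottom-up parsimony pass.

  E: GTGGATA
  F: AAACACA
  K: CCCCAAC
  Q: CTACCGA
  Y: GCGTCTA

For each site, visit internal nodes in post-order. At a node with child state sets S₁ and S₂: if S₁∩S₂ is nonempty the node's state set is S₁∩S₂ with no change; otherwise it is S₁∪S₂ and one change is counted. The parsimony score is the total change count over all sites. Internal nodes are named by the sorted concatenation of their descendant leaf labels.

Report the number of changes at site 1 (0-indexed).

3

site 0, node EK: E={G} ∪ K={C} → {C,G} (+1)
site 0, node EFK: EK={C,G} ∪ F={A} → {A,C,G} (+1)
site 0, node QY: Q={C} ∪ Y={G} → {C,G} (+1)
site 0, node EFKQY: EFK={A,C,G} ∩ QY={C,G} → {C,G} (+0)
site 1, node EK: E={T} ∪ K={C} → {C,T} (+1)
site 1, node EFK: EK={C,T} ∪ F={A} → {A,C,T} (+1)
site 1, node QY: Q={T} ∪ Y={C} → {C,T} (+1)
site 1, node EFKQY: EFK={A,C,T} ∩ QY={C,T} → {C,T} (+0)
site 2, node EK: E={G} ∪ K={C} → {C,G} (+1)
site 2, node EFK: EK={C,G} ∪ F={A} → {A,C,G} (+1)
site 2, node QY: Q={A} ∪ Y={G} → {A,G} (+1)
site 2, node EFKQY: EFK={A,C,G} ∩ QY={A,G} → {A,G} (+0)
site 3, node EK: E={G} ∪ K={C} → {C,G} (+1)
site 3, node EFK: EK={C,G} ∩ F={C} → {C} (+0)
site 3, node QY: Q={C} ∪ Y={T} → {C,T} (+1)
site 3, node EFKQY: EFK={C} ∩ QY={C,T} → {C} (+0)
site 4, node EK: E={A} ∩ K={A} → {A} (+0)
site 4, node EFK: EK={A} ∩ F={A} → {A} (+0)
site 4, node QY: Q={C} ∩ Y={C} → {C} (+0)
site 4, node EFKQY: EFK={A} ∪ QY={C} → {A,C} (+1)
site 5, node EK: E={T} ∪ K={A} → {A,T} (+1)
site 5, node EFK: EK={A,T} ∪ F={C} → {A,C,T} (+1)
site 5, node QY: Q={G} ∪ Y={T} → {G,T} (+1)
site 5, node EFKQY: EFK={A,C,T} ∩ QY={G,T} → {T} (+0)
site 6, node EK: E={A} ∪ K={C} → {A,C} (+1)
site 6, node EFK: EK={A,C} ∩ F={A} → {A} (+0)
site 6, node QY: Q={A} ∩ Y={A} → {A} (+0)
site 6, node EFKQY: EFK={A} ∩ QY={A} → {A} (+0)
per-site changes: [3, 3, 3, 2, 1, 3, 1]; total = 16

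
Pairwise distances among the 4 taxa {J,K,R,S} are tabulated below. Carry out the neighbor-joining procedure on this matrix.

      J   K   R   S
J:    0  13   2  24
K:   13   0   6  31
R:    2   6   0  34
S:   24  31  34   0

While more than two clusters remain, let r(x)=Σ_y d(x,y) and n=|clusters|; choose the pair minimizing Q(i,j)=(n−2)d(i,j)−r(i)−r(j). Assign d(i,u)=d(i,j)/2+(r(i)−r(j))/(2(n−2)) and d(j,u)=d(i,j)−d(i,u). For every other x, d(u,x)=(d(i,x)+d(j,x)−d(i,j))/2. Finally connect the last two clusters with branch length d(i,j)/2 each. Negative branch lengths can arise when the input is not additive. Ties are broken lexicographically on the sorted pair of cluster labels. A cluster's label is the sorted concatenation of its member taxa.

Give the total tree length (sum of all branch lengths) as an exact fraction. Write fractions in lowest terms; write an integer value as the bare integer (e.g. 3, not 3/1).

35

step 1: merge (J,S) at d=24, Q=-80; branch lengths J→-1/2, S→49/2; new cluster JS
  updated: d(JS,K)=10, d(JS,R)=6
step 2: merge (JS,K) at d=10, Q=-22; branch lengths JS→5, K→5; new cluster JKS
  updated: d(JKS,R)=1
step 3: merge (JKS,R) at d=1; branch lengths JKS→1/2, R→1/2; new cluster JKRS
final tree: (((J:-1/2,S:49/2):5,K:5):1/2,R:1/2)
total length: 35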